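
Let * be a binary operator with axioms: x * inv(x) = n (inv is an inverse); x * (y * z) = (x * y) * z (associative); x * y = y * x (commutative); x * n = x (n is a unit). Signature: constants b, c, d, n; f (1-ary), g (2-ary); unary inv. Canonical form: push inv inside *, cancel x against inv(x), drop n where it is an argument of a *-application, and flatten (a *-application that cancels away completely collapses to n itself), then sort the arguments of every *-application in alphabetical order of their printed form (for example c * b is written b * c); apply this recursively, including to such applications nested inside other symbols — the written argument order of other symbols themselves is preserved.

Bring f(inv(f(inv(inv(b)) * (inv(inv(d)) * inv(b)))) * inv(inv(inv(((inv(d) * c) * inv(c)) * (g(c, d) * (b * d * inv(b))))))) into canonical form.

Answer: f(inv(f(d)) * inv(g(c, d)))

Derivation:
Descend into:  inv(f(inv(inv(b)) * (inv(inv(d)) * inv(b)))) * inv(inv(inv(((inv(d) * c) * inv(c)) * (g(c, d) * (b * d * inv(b))))))
Push inv inside:  distribute inv over * and collapse double inv
Inverses cancel:  d cancels; c cancels; b cancels
Collect:  inv(f(d)) * inv(g(c, d))
Put back:  f(inv(f(d)) * inv(g(c, d)))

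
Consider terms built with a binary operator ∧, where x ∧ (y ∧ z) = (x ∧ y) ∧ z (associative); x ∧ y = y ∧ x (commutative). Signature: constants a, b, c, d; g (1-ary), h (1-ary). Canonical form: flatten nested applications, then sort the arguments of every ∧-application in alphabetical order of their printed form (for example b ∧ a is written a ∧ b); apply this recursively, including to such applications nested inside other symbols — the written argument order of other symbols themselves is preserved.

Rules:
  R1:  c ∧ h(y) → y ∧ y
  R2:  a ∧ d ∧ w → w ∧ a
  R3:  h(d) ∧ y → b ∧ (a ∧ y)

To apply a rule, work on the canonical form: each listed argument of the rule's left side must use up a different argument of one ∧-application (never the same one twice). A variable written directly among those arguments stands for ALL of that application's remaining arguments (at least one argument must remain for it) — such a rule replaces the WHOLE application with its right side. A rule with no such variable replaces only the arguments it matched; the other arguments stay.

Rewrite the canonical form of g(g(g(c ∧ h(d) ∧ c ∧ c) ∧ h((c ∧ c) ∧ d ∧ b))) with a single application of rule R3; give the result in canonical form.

Answer: g(g(g(a ∧ b ∧ c ∧ c ∧ c) ∧ h(b ∧ c ∧ c ∧ d)))

Derivation:
Canonical form:  g(g(g(c ∧ c ∧ c ∧ h(d)) ∧ h(b ∧ c ∧ c ∧ d)))
Apply R3:  consuming h(d);  y := c ∧ c ∧ c
The extension variable absorbs all remaining arguments, so the whole application is rewritten.
New term:  g(g(g(a ∧ b ∧ c ∧ c ∧ c) ∧ h(b ∧ c ∧ c ∧ d)))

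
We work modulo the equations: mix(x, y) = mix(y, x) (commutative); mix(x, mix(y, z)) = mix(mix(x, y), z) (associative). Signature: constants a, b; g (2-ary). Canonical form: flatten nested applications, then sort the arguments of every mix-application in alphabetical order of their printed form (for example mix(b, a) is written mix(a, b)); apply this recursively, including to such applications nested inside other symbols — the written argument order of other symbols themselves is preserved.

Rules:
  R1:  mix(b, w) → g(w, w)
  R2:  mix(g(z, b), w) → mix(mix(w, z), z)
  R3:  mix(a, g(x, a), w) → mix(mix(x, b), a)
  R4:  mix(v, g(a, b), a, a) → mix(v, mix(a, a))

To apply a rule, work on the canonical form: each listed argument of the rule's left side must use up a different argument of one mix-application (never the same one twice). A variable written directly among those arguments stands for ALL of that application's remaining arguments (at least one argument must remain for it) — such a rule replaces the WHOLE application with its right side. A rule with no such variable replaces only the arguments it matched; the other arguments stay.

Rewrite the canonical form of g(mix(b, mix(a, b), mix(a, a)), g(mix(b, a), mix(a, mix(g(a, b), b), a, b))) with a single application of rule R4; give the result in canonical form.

Canonical form:  g(mix(a, a, a, b, b), g(mix(a, b), mix(a, a, b, b, g(a, b))))
Match R4:  consume a, a, g(a, b);  v := mix(b, b)
Every leftover argument binds to the variable; the entire application is replaced.
Giving:  g(mix(a, a, a, b, b), g(mix(a, b), mix(a, a, b, b)))

Answer: g(mix(a, a, a, b, b), g(mix(a, b), mix(a, a, b, b)))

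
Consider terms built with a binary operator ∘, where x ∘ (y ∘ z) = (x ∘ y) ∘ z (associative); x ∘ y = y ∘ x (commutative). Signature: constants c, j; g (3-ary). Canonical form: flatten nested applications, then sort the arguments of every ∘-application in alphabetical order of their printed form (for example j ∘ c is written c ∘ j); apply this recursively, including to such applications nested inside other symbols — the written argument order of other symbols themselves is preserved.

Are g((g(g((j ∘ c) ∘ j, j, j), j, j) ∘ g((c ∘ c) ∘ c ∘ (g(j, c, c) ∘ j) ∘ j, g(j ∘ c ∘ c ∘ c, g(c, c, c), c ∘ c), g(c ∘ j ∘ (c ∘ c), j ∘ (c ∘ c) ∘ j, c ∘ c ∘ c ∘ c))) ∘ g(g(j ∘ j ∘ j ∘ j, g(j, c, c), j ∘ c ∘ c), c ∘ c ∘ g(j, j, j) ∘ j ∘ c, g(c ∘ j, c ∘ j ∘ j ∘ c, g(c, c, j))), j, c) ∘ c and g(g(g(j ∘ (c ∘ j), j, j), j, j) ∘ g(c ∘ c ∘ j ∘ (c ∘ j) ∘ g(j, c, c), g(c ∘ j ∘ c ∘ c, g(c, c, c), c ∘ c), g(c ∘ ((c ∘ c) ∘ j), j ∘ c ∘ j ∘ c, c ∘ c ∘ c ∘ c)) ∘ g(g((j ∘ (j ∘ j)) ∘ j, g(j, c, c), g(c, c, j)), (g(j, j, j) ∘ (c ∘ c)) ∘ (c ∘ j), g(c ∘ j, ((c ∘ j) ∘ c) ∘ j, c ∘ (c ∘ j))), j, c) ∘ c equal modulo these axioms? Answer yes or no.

Answer: no — c ∘ g(g(c ∘ c ∘ c ∘ g(j, c, c) ∘ j ∘ j, g(c ∘ c ∘ c ∘ j, g(c, c, c), c ∘ c), g(c ∘ c ∘ c ∘ j, c ∘ c ∘ j ∘ j, c ∘ c ∘ c ∘ c)) ∘ g(g(c ∘ j ∘ j, j, j), j, j) ∘ g(g(j ∘ j ∘ j ∘ j, g(j, c, c), c ∘ c ∘ j), c ∘ c ∘ c ∘ g(j, j, j) ∘ j, g(c ∘ j, c ∘ c ∘ j ∘ j, g(c, c, j))), j, c) vs c ∘ g(g(c ∘ c ∘ c ∘ g(j, c, c) ∘ j ∘ j, g(c ∘ c ∘ c ∘ j, g(c, c, c), c ∘ c), g(c ∘ c ∘ c ∘ j, c ∘ c ∘ j ∘ j, c ∘ c ∘ c ∘ c)) ∘ g(g(c ∘ j ∘ j, j, j), j, j) ∘ g(g(j ∘ j ∘ j ∘ j, g(j, c, c), g(c, c, j)), c ∘ c ∘ c ∘ g(j, j, j) ∘ j, g(c ∘ j, c ∘ c ∘ j ∘ j, c ∘ c ∘ j)), j, c)

Derivation:
Left:  g((g(g((j ∘ c) ∘ j, j, j), j, j) ∘ g((c ∘ c) ∘ c ∘ (g(j, c, c) ∘ j) ∘ j, g(j ∘ c ∘ c ∘ c, g(c, c, c), c ∘ c), g(c ∘ j ∘ (c ∘ c), j ∘ (c ∘ c) ∘ j, c ∘ c ∘ c ∘ c))) ∘ g(g(j ∘ j ∘ j ∘ j, g(j, c, c), j ∘ c ∘ c), c ∘ c ∘ g(j, j, j) ∘ j ∘ c, g(c ∘ j, c ∘ j ∘ j ∘ c, g(c, c, j))), j, c) ∘ c
  Simplify inside:  g((g(g((j ∘ c) ∘ j, j, j), j, j) ∘ g((c ∘ c) ∘ c ∘ (g(j, c, c) ∘ j) ∘ j, g(j ∘ c ∘ c ∘ c, g(c, c, c), c ∘ c), g(c ∘ j ∘ (c ∘ c), j ∘ (c ∘ c) ∘ j, c ∘ c ∘ c ∘ c))) ∘ g(g(j ∘ j ∘ j ∘ j, g(j, c, c), j ∘ c ∘ c), c ∘ c ∘ g(j, j, j) ∘ j ∘ c, g(c ∘ j, c ∘ j ∘ j ∘ c, g(c, c, j))), j, c)  →  g(g(c ∘ c ∘ c ∘ g(j, c, c) ∘ j ∘ j, g(c ∘ c ∘ c ∘ j, g(c, c, c), c ∘ c), g(c ∘ c ∘ c ∘ j, c ∘ c ∘ j ∘ j, c ∘ c ∘ c ∘ c)) ∘ g(g(c ∘ j ∘ j, j, j), j, j) ∘ g(g(j ∘ j ∘ j ∘ j, g(j, c, c), c ∘ c ∘ j), c ∘ c ∘ c ∘ g(j, j, j) ∘ j, g(c ∘ j, c ∘ c ∘ j ∘ j, g(c, c, j))), j, c)
  Order the arguments:  c ∘ g(g(c ∘ c ∘ c ∘ g(j, c, c) ∘ j ∘ j, g(c ∘ c ∘ c ∘ j, g(c, c, c), c ∘ c), g(c ∘ c ∘ c ∘ j, c ∘ c ∘ j ∘ j, c ∘ c ∘ c ∘ c)) ∘ g(g(c ∘ j ∘ j, j, j), j, j) ∘ g(g(j ∘ j ∘ j ∘ j, g(j, c, c), c ∘ c ∘ j), c ∘ c ∘ c ∘ g(j, j, j) ∘ j, g(c ∘ j, c ∘ c ∘ j ∘ j, g(c, c, j))), j, c)
Right:  g(g(g(j ∘ (c ∘ j), j, j), j, j) ∘ g(c ∘ c ∘ j ∘ (c ∘ j) ∘ g(j, c, c), g(c ∘ j ∘ c ∘ c, g(c, c, c), c ∘ c), g(c ∘ ((c ∘ c) ∘ j), j ∘ c ∘ j ∘ c, c ∘ c ∘ c ∘ c)) ∘ g(g((j ∘ (j ∘ j)) ∘ j, g(j, c, c), g(c, c, j)), (g(j, j, j) ∘ (c ∘ c)) ∘ (c ∘ j), g(c ∘ j, ((c ∘ j) ∘ c) ∘ j, c ∘ (c ∘ j))), j, c) ∘ c
  Simplify inside:  g(g(g(j ∘ (c ∘ j), j, j), j, j) ∘ g(c ∘ c ∘ j ∘ (c ∘ j) ∘ g(j, c, c), g(c ∘ j ∘ c ∘ c, g(c, c, c), c ∘ c), g(c ∘ ((c ∘ c) ∘ j), j ∘ c ∘ j ∘ c, c ∘ c ∘ c ∘ c)) ∘ g(g((j ∘ (j ∘ j)) ∘ j, g(j, c, c), g(c, c, j)), (g(j, j, j) ∘ (c ∘ c)) ∘ (c ∘ j), g(c ∘ j, ((c ∘ j) ∘ c) ∘ j, c ∘ (c ∘ j))), j, c)  →  g(g(c ∘ c ∘ c ∘ g(j, c, c) ∘ j ∘ j, g(c ∘ c ∘ c ∘ j, g(c, c, c), c ∘ c), g(c ∘ c ∘ c ∘ j, c ∘ c ∘ j ∘ j, c ∘ c ∘ c ∘ c)) ∘ g(g(c ∘ j ∘ j, j, j), j, j) ∘ g(g(j ∘ j ∘ j ∘ j, g(j, c, c), g(c, c, j)), c ∘ c ∘ c ∘ g(j, j, j) ∘ j, g(c ∘ j, c ∘ c ∘ j ∘ j, c ∘ c ∘ j)), j, c)
  Sort arguments:  c ∘ g(g(c ∘ c ∘ c ∘ g(j, c, c) ∘ j ∘ j, g(c ∘ c ∘ c ∘ j, g(c, c, c), c ∘ c), g(c ∘ c ∘ c ∘ j, c ∘ c ∘ j ∘ j, c ∘ c ∘ c ∘ c)) ∘ g(g(c ∘ j ∘ j, j, j), j, j) ∘ g(g(j ∘ j ∘ j ∘ j, g(j, c, c), g(c, c, j)), c ∘ c ∘ c ∘ g(j, j, j) ∘ j, g(c ∘ j, c ∘ c ∘ j ∘ j, c ∘ c ∘ j)), j, c)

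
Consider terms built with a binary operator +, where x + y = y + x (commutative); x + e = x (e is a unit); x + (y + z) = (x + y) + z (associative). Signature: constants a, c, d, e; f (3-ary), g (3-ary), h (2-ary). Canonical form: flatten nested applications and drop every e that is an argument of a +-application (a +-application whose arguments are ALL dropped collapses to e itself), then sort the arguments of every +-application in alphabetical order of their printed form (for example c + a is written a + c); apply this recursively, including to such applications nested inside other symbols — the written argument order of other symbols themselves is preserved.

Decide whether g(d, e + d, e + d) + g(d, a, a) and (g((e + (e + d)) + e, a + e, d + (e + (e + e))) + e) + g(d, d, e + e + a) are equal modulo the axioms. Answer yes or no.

Left:  g(d, e + d, e + d) + g(d, a, a)
  Canonicalize subterm:  g(d, e + d, e + d)  →  g(d, d, d)
  Order the arguments:  g(d, a, a) + g(d, d, d)
Right:  (g((e + (e + d)) + e, a + e, d + (e + (e + e))) + e) + g(d, d, e + e + a)
  Un-nest:  g((e + (e + d)) + e, a + e, d + (e + (e + e))) + e + g(d, d, e + e + a)
  Simplify inside:  g((e + (e + d)) + e, a + e, d + (e + (e + e)))  →  g(d, a, d)
  Simplify inside:  g(d, d, e + e + a)  →  g(d, d, a)
  Unit:  drop e
  Sort arguments:  g(d, a, d) + g(d, d, a)

Answer: no — g(d, a, a) + g(d, d, d) vs g(d, a, d) + g(d, d, a)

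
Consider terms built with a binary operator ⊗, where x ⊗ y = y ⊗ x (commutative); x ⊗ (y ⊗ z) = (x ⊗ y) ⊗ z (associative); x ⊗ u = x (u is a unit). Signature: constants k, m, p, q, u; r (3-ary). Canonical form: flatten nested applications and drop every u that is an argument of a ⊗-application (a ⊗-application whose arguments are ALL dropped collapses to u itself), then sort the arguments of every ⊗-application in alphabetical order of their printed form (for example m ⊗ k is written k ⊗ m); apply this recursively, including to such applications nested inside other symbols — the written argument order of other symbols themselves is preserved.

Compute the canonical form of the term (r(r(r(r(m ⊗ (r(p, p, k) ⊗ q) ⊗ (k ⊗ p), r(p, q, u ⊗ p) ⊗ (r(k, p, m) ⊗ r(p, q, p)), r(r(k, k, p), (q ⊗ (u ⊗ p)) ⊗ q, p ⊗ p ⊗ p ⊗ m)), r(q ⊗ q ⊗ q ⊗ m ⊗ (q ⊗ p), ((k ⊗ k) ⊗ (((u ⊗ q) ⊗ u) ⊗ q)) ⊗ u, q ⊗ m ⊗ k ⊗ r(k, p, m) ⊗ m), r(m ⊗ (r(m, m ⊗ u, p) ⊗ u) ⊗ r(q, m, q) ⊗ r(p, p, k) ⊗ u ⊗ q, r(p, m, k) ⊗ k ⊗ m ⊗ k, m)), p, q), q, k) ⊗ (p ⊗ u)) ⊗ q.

Flatten:  r(r(r(r(m ⊗ (r(p, p, k) ⊗ q) ⊗ (k ⊗ p), r(p, q, u ⊗ p) ⊗ (r(k, p, m) ⊗ r(p, q, p)), r(r(k, k, p), (q ⊗ (u ⊗ p)) ⊗ q, p ⊗ p ⊗ p ⊗ m)), r(q ⊗ q ⊗ q ⊗ m ⊗ (q ⊗ p), ((k ⊗ k) ⊗ (((u ⊗ q) ⊗ u) ⊗ q)) ⊗ u, q ⊗ m ⊗ k ⊗ r(k, p, m) ⊗ m), r(m ⊗ (r(m, m ⊗ u, p) ⊗ u) ⊗ r(q, m, q) ⊗ r(p, p, k) ⊗ u ⊗ q, r(p, m, k) ⊗ k ⊗ m ⊗ k, m)), p, q), q, k) ⊗ p ⊗ u ⊗ q
Canonicalize subterm:  r(r(r(r(m ⊗ (r(p, p, k) ⊗ q) ⊗ (k ⊗ p), r(p, q, u ⊗ p) ⊗ (r(k, p, m) ⊗ r(p, q, p)), r(r(k, k, p), (q ⊗ (u ⊗ p)) ⊗ q, p ⊗ p ⊗ p ⊗ m)), r(q ⊗ q ⊗ q ⊗ m ⊗ (q ⊗ p), ((k ⊗ k) ⊗ (((u ⊗ q) ⊗ u) ⊗ q)) ⊗ u, q ⊗ m ⊗ k ⊗ r(k, p, m) ⊗ m), r(m ⊗ (r(m, m ⊗ u, p) ⊗ u) ⊗ r(q, m, q) ⊗ r(p, p, k) ⊗ u ⊗ q, r(p, m, k) ⊗ k ⊗ m ⊗ k, m)), p, q), q, k)  →  r(r(r(r(k ⊗ m ⊗ p ⊗ q ⊗ r(p, p, k), r(k, p, m) ⊗ r(p, q, p) ⊗ r(p, q, p), r(r(k, k, p), p ⊗ q ⊗ q, m ⊗ p ⊗ p ⊗ p)), r(m ⊗ p ⊗ q ⊗ q ⊗ q ⊗ q, k ⊗ k ⊗ q ⊗ q, k ⊗ m ⊗ m ⊗ q ⊗ r(k, p, m)), r(m ⊗ q ⊗ r(m, m, p) ⊗ r(p, p, k) ⊗ r(q, m, q), k ⊗ k ⊗ m ⊗ r(p, m, k), m)), p, q), q, k)
Drop the unit:  drop u
Sort arguments:  p ⊗ q ⊗ r(r(r(r(k ⊗ m ⊗ p ⊗ q ⊗ r(p, p, k), r(k, p, m) ⊗ r(p, q, p) ⊗ r(p, q, p), r(r(k, k, p), p ⊗ q ⊗ q, m ⊗ p ⊗ p ⊗ p)), r(m ⊗ p ⊗ q ⊗ q ⊗ q ⊗ q, k ⊗ k ⊗ q ⊗ q, k ⊗ m ⊗ m ⊗ q ⊗ r(k, p, m)), r(m ⊗ q ⊗ r(m, m, p) ⊗ r(p, p, k) ⊗ r(q, m, q), k ⊗ k ⊗ m ⊗ r(p, m, k), m)), p, q), q, k)

Answer: p ⊗ q ⊗ r(r(r(r(k ⊗ m ⊗ p ⊗ q ⊗ r(p, p, k), r(k, p, m) ⊗ r(p, q, p) ⊗ r(p, q, p), r(r(k, k, p), p ⊗ q ⊗ q, m ⊗ p ⊗ p ⊗ p)), r(m ⊗ p ⊗ q ⊗ q ⊗ q ⊗ q, k ⊗ k ⊗ q ⊗ q, k ⊗ m ⊗ m ⊗ q ⊗ r(k, p, m)), r(m ⊗ q ⊗ r(m, m, p) ⊗ r(p, p, k) ⊗ r(q, m, q), k ⊗ k ⊗ m ⊗ r(p, m, k), m)), p, q), q, k)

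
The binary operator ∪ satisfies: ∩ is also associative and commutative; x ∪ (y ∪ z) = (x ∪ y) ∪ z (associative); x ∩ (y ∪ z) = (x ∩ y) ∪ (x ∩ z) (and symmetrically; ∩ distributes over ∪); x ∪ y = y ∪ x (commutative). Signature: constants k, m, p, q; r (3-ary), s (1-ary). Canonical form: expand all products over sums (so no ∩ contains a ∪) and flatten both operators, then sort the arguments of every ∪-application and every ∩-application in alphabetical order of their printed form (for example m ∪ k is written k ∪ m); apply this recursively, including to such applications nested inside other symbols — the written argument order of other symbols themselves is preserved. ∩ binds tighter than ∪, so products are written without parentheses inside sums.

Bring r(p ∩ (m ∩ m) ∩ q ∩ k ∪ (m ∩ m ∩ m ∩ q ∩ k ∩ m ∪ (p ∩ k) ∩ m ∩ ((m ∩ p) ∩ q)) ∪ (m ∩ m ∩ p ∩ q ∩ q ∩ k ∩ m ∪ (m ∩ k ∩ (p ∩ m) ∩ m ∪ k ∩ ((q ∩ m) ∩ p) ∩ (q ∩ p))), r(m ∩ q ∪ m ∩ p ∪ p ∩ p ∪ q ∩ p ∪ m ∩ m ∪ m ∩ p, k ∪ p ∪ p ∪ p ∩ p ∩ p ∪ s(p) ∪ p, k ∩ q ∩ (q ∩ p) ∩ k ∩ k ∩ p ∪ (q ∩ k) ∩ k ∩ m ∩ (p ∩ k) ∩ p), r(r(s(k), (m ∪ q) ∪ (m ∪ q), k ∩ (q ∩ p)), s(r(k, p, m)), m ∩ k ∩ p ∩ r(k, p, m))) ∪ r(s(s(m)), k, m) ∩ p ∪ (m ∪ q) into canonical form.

Merge nested applications:  r(k ∩ m ∩ m ∩ m ∩ m ∩ q ∪ k ∩ m ∩ m ∩ m ∩ p ∪ k ∩ m ∩ m ∩ m ∩ p ∩ q ∩ q ∪ k ∩ m ∩ m ∩ p ∩ p ∩ q ∪ k ∩ m ∩ m ∩ p ∩ q ∪ k ∩ m ∩ p ∩ p ∩ q ∩ q, r(m ∩ m ∪ m ∩ p ∪ m ∩ p ∪ m ∩ q ∪ p ∩ p ∪ p ∩ q, k ∪ p ∪ p ∪ p ∪ p ∩ p ∩ p ∪ s(p), k ∩ k ∩ k ∩ m ∩ p ∩ p ∩ q ∪ k ∩ k ∩ k ∩ p ∩ p ∩ q ∩ q), r(r(s(k), m ∪ m ∪ q ∪ q, k ∩ p ∩ q), s(r(k, p, m)), k ∩ m ∩ p ∩ r(k, p, m))) ∪ p ∩ r(s(s(m)), k, m) ∪ m ∪ q
Sort:  m ∪ p ∩ r(s(s(m)), k, m) ∪ q ∪ r(k ∩ m ∩ m ∩ m ∩ m ∩ q ∪ k ∩ m ∩ m ∩ m ∩ p ∪ k ∩ m ∩ m ∩ m ∩ p ∩ q ∩ q ∪ k ∩ m ∩ m ∩ p ∩ p ∩ q ∪ k ∩ m ∩ m ∩ p ∩ q ∪ k ∩ m ∩ p ∩ p ∩ q ∩ q, r(m ∩ m ∪ m ∩ p ∪ m ∩ p ∪ m ∩ q ∪ p ∩ p ∪ p ∩ q, k ∪ p ∪ p ∪ p ∪ p ∩ p ∩ p ∪ s(p), k ∩ k ∩ k ∩ m ∩ p ∩ p ∩ q ∪ k ∩ k ∩ k ∩ p ∩ p ∩ q ∩ q), r(r(s(k), m ∪ m ∪ q ∪ q, k ∩ p ∩ q), s(r(k, p, m)), k ∩ m ∩ p ∩ r(k, p, m)))

Answer: m ∪ p ∩ r(s(s(m)), k, m) ∪ q ∪ r(k ∩ m ∩ m ∩ m ∩ m ∩ q ∪ k ∩ m ∩ m ∩ m ∩ p ∪ k ∩ m ∩ m ∩ m ∩ p ∩ q ∩ q ∪ k ∩ m ∩ m ∩ p ∩ p ∩ q ∪ k ∩ m ∩ m ∩ p ∩ q ∪ k ∩ m ∩ p ∩ p ∩ q ∩ q, r(m ∩ m ∪ m ∩ p ∪ m ∩ p ∪ m ∩ q ∪ p ∩ p ∪ p ∩ q, k ∪ p ∪ p ∪ p ∪ p ∩ p ∩ p ∪ s(p), k ∩ k ∩ k ∩ m ∩ p ∩ p ∩ q ∪ k ∩ k ∩ k ∩ p ∩ p ∩ q ∩ q), r(r(s(k), m ∪ m ∪ q ∪ q, k ∩ p ∩ q), s(r(k, p, m)), k ∩ m ∩ p ∩ r(k, p, m)))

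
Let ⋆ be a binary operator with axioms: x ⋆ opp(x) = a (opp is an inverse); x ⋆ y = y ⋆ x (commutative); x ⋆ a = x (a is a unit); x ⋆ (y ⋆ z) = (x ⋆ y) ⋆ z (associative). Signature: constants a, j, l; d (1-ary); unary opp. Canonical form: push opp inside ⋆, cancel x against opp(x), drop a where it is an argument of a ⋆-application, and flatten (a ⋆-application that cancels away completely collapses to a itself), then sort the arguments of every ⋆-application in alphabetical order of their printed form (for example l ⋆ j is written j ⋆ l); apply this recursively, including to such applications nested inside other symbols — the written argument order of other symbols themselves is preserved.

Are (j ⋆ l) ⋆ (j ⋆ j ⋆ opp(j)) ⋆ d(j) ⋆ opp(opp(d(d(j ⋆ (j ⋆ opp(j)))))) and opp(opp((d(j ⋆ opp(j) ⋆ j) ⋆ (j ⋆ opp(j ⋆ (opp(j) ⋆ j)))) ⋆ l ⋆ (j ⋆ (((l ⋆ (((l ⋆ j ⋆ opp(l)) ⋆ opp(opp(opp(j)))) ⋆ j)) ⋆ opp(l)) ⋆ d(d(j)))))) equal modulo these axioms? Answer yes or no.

Left:  (j ⋆ l) ⋆ (j ⋆ j ⋆ opp(j)) ⋆ d(j) ⋆ opp(opp(d(d(j ⋆ (j ⋆ opp(j))))))
  Push opp inside:  distribute opp over ⋆ and collapse double opp
  Collect:  j ⋆ j ⋆ l ⋆ d(j) ⋆ d(d(j))
  Sort:  d(d(j)) ⋆ d(j) ⋆ j ⋆ j ⋆ l
Right:  opp(opp((d(j ⋆ opp(j) ⋆ j) ⋆ (j ⋆ opp(j ⋆ (opp(j) ⋆ j)))) ⋆ l ⋆ (j ⋆ (((l ⋆ (((l ⋆ j ⋆ opp(l)) ⋆ opp(opp(opp(j)))) ⋆ j)) ⋆ opp(l)) ⋆ d(d(j))))))
  Push opp inside:  distribute opp over ⋆ and collapse double opp
  Collect:  d(j) ⋆ j ⋆ j ⋆ l ⋆ d(d(j))
  Sort:  d(d(j)) ⋆ d(j) ⋆ j ⋆ j ⋆ l

Answer: yes — both canonical forms are d(d(j)) ⋆ d(j) ⋆ j ⋆ j ⋆ l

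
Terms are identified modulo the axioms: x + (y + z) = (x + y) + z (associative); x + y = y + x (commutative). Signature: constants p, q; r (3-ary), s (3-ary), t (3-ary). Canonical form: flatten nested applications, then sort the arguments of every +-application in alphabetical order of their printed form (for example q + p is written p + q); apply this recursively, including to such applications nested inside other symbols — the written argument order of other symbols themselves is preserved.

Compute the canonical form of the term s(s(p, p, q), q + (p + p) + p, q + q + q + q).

Answer: s(s(p, p, q), p + p + p + q, q + q + q + q)

Derivation:
Descend into:  q + (p + p) + p
Merge nested applications:  q + p + p + p
Order the arguments:  p + p + p + q
Reassemble:  s(s(p, p, q), p + p + p + q, q + q + q + q)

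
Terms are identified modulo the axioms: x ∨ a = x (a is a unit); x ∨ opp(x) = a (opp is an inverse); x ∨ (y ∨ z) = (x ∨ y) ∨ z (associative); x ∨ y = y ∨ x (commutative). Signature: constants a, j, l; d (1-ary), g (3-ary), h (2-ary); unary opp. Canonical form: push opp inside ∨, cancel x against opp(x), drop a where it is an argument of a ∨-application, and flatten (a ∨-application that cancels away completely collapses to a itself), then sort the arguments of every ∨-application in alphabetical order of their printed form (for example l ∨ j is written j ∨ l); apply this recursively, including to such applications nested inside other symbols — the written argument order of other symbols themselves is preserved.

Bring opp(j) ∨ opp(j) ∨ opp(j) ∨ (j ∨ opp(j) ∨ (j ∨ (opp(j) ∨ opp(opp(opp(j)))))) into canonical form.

Answer: opp(j) ∨ opp(j) ∨ opp(j) ∨ opp(j)

Derivation:
Push opp inside:  distribute opp over ∨ and collapse double opp
Collect terms:  opp(j) ∨ opp(j) ∨ opp(j) ∨ opp(j)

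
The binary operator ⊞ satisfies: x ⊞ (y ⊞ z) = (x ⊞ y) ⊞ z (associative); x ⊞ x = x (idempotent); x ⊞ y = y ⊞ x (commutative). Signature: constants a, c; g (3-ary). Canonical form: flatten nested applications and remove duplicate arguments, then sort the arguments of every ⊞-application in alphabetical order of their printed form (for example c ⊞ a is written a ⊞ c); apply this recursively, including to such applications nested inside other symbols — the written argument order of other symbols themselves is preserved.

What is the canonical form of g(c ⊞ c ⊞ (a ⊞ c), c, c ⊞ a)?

Answer: g(a ⊞ c, c, a ⊞ c)

Derivation:
Work inside:  c ⊞ c ⊞ (a ⊞ c)
Merge nested applications:  c ⊞ c ⊞ a ⊞ c
Drop duplicates:  drop duplicate c, c
Sort:  a ⊞ c
Put back:  g(a ⊞ c, c, a ⊞ c)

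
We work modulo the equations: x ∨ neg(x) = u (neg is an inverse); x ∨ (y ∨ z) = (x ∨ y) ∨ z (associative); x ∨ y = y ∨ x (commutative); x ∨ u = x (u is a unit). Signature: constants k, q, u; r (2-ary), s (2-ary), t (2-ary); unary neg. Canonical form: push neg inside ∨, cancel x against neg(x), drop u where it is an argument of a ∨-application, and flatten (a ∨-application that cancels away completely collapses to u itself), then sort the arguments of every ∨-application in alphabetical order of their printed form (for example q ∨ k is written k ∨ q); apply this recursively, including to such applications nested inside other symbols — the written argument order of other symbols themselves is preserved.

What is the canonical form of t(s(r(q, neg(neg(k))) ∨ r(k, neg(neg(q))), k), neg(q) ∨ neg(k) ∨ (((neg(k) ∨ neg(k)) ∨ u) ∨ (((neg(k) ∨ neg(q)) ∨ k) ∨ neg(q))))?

Focus inside:  neg(q) ∨ neg(k) ∨ (((neg(k) ∨ neg(k)) ∨ u) ∨ (((neg(k) ∨ neg(q)) ∨ k) ∨ neg(q)))
Combine occurrences:  neg(q) ∨ neg(q) ∨ neg(q) ∨ neg(k) ∨ neg(k) ∨ neg(k)
Sort arguments:  neg(k) ∨ neg(k) ∨ neg(k) ∨ neg(q) ∨ neg(q) ∨ neg(q)
Reassemble:  t(s(r(k, q) ∨ r(q, k), k), neg(k) ∨ neg(k) ∨ neg(k) ∨ neg(q) ∨ neg(q) ∨ neg(q))

Answer: t(s(r(k, q) ∨ r(q, k), k), neg(k) ∨ neg(k) ∨ neg(k) ∨ neg(q) ∨ neg(q) ∨ neg(q))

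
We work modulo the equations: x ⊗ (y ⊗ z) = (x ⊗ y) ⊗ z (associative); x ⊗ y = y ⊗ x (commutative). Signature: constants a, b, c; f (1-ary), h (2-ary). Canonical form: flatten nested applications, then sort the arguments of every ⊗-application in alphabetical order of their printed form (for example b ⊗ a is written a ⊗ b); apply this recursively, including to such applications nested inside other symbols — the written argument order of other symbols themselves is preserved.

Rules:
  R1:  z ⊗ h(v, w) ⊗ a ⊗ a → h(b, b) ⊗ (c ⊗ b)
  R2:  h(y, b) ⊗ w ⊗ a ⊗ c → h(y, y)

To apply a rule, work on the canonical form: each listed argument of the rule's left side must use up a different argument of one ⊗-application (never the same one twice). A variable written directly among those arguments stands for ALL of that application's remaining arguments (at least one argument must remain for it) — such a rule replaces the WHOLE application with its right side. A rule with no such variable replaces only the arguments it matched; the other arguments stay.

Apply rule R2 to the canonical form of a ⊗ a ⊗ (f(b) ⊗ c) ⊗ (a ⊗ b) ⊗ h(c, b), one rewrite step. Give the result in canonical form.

Answer: h(c, c)

Derivation:
Canonical form:  a ⊗ a ⊗ a ⊗ b ⊗ c ⊗ f(b) ⊗ h(c, b)
R2 matches:  uses a, c, h(c, b);  w := a ⊗ a ⊗ b ⊗ f(b), y := c
The extension variable absorbs all remaining arguments, so the whole application is rewritten.
Giving:  h(c, c)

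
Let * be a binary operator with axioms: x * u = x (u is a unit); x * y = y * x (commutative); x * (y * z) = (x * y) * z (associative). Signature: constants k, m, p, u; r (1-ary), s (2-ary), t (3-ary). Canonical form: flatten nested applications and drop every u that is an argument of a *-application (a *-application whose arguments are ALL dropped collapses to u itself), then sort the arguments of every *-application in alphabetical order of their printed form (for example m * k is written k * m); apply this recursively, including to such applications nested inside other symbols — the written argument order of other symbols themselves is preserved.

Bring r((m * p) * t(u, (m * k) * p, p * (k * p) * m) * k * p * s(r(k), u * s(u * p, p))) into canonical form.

Focus inside:  (m * p) * t(u, (m * k) * p, p * (k * p) * m) * k * p * s(r(k), u * s(u * p, p))
Flatten:  m * p * t(u, (m * k) * p, p * (k * p) * m) * k * p * s(r(k), u * s(u * p, p))
Inside:  t(u, (m * k) * p, p * (k * p) * m)  →  t(u, k * m * p, k * m * p * p)
Canonicalize subterm:  s(r(k), u * s(u * p, p))  →  s(r(k), s(p, p))
Sort arguments:  k * m * p * p * s(r(k), s(p, p)) * t(u, k * m * p, k * m * p * p)
Put back:  r(k * m * p * p * s(r(k), s(p, p)) * t(u, k * m * p, k * m * p * p))

Answer: r(k * m * p * p * s(r(k), s(p, p)) * t(u, k * m * p, k * m * p * p))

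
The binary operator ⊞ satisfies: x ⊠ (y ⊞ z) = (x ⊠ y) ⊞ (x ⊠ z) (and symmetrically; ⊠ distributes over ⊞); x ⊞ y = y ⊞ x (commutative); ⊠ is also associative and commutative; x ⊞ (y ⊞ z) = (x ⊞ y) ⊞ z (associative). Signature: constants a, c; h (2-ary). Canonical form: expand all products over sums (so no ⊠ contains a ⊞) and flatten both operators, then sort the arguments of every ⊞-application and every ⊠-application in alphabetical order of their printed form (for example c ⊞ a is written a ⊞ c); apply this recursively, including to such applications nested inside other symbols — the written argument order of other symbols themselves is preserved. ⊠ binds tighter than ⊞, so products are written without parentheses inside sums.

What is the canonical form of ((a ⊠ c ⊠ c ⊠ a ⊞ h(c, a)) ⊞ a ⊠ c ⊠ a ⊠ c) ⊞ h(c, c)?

Flatten:  a ⊠ a ⊠ c ⊠ c ⊞ h(c, a) ⊞ a ⊠ a ⊠ c ⊠ c ⊞ h(c, c)
Sort:  a ⊠ a ⊠ c ⊠ c ⊞ a ⊠ a ⊠ c ⊠ c ⊞ h(c, a) ⊞ h(c, c)

Answer: a ⊠ a ⊠ c ⊠ c ⊞ a ⊠ a ⊠ c ⊠ c ⊞ h(c, a) ⊞ h(c, c)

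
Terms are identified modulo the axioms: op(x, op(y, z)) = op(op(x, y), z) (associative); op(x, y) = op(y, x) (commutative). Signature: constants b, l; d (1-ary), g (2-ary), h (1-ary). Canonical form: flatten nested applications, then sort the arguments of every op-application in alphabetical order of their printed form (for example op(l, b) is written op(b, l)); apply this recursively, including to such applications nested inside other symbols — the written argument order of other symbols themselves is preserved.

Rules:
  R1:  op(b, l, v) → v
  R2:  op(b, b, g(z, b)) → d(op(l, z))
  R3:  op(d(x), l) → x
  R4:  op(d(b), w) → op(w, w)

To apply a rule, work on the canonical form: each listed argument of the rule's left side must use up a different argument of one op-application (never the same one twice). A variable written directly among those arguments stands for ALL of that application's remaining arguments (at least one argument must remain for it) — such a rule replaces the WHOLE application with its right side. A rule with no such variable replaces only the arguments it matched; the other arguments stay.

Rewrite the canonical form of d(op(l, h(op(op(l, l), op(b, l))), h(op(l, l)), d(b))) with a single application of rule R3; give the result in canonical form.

Answer: d(op(b, h(op(b, l, l, l)), h(op(l, l))))

Derivation:
Canonical form:  d(op(d(b), h(op(b, l, l, l)), h(op(l, l)), l))
R3 matches:  uses d(b), l;  x := b
New term:  d(op(b, h(op(b, l, l, l)), h(op(l, l))))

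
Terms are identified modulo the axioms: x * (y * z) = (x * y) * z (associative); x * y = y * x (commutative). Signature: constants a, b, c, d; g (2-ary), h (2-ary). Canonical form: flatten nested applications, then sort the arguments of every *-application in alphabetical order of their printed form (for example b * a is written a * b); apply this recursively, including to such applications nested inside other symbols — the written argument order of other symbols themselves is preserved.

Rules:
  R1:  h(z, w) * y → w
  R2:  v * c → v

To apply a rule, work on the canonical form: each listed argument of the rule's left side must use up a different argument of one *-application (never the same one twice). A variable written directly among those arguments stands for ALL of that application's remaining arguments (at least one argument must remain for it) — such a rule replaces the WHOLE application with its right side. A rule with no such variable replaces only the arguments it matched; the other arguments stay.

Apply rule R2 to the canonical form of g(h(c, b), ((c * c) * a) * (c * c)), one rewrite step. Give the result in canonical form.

Canonical form:  g(h(c, b), a * c * c * c * c)
Match R2:  consume c;  v := a * c * c * c
Every leftover argument binds to the variable; the entire application is replaced.
Result:  g(h(c, b), a * c * c * c)

Answer: g(h(c, b), a * c * c * c)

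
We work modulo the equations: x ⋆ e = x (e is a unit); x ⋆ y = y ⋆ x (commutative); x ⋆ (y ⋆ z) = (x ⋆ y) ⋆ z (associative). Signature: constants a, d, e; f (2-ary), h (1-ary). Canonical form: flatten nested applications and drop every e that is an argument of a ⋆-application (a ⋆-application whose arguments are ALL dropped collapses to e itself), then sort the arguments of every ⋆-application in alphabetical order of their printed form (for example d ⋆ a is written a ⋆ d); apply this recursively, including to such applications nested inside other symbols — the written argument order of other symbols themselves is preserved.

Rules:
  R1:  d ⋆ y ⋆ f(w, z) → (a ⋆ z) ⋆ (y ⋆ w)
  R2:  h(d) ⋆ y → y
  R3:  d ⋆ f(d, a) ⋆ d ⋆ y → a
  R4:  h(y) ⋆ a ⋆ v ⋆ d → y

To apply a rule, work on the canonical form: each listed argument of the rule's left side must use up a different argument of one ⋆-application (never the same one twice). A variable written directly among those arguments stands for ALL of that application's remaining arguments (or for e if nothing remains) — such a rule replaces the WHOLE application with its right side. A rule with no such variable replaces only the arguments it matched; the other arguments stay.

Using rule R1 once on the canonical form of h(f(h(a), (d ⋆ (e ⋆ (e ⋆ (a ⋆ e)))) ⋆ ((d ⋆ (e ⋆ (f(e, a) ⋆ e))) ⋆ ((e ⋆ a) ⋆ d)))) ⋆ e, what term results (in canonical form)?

Canonical form:  h(f(h(a), a ⋆ a ⋆ d ⋆ d ⋆ d ⋆ f(e, a)))
R1 matches:  uses d, f(e, a);  w := e, y := a ⋆ a ⋆ d ⋆ d, z := a
Every leftover argument binds to the variable; the entire application is replaced.
Giving:  h(f(h(a), a ⋆ a ⋆ a ⋆ a ⋆ d ⋆ d))

Answer: h(f(h(a), a ⋆ a ⋆ a ⋆ a ⋆ d ⋆ d))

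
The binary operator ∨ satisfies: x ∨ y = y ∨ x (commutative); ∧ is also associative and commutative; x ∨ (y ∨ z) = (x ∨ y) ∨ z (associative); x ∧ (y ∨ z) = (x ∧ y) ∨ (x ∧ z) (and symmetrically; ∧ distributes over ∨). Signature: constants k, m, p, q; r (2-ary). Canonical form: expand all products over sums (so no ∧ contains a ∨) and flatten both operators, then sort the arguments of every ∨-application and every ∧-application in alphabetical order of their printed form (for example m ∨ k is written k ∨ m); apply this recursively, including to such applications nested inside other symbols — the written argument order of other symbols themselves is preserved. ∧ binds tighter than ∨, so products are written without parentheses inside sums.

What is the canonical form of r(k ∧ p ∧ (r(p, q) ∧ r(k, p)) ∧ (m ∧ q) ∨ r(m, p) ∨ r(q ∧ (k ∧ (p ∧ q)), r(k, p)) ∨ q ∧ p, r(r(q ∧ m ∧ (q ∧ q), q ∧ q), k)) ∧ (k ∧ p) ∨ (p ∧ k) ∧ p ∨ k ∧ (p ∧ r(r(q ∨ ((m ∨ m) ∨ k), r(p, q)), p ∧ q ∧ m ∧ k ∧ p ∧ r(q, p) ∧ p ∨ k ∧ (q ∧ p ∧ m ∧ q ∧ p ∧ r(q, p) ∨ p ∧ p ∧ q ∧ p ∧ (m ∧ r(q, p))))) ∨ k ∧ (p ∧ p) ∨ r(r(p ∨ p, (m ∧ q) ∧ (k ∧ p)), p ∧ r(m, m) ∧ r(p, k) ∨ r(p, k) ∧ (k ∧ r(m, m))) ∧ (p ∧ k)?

Expand:  k ∧ p ∧ r(k ∧ m ∧ p ∧ q ∧ r(k, p) ∧ r(p, q) ∨ p ∧ q ∨ r(k ∧ p ∧ q ∧ q, r(k, p)) ∨ r(m, p), r(r(m ∧ q ∧ q ∧ q, q ∧ q), k)) ∨ k ∧ p ∧ p ∨ k ∧ p ∧ r(r(k ∨ m ∨ m ∨ q, r(p, q)), k ∧ m ∧ p ∧ p ∧ p ∧ q ∧ r(q, p) ∨ k ∧ m ∧ p ∧ p ∧ p ∧ q ∧ r(q, p) ∨ k ∧ m ∧ p ∧ p ∧ q ∧ q ∧ r(q, p)) ∨ k ∧ p ∧ p ∨ k ∧ p ∧ r(r(p ∨ p, k ∧ m ∧ p ∧ q), k ∧ r(m, m) ∧ r(p, k) ∨ p ∧ r(m, m) ∧ r(p, k))
Sort:  k ∧ p ∧ p ∨ k ∧ p ∧ p ∨ k ∧ p ∧ r(k ∧ m ∧ p ∧ q ∧ r(k, p) ∧ r(p, q) ∨ p ∧ q ∨ r(k ∧ p ∧ q ∧ q, r(k, p)) ∨ r(m, p), r(r(m ∧ q ∧ q ∧ q, q ∧ q), k)) ∨ k ∧ p ∧ r(r(k ∨ m ∨ m ∨ q, r(p, q)), k ∧ m ∧ p ∧ p ∧ p ∧ q ∧ r(q, p) ∨ k ∧ m ∧ p ∧ p ∧ p ∧ q ∧ r(q, p) ∨ k ∧ m ∧ p ∧ p ∧ q ∧ q ∧ r(q, p)) ∨ k ∧ p ∧ r(r(p ∨ p, k ∧ m ∧ p ∧ q), k ∧ r(m, m) ∧ r(p, k) ∨ p ∧ r(m, m) ∧ r(p, k))

Answer: k ∧ p ∧ p ∨ k ∧ p ∧ p ∨ k ∧ p ∧ r(k ∧ m ∧ p ∧ q ∧ r(k, p) ∧ r(p, q) ∨ p ∧ q ∨ r(k ∧ p ∧ q ∧ q, r(k, p)) ∨ r(m, p), r(r(m ∧ q ∧ q ∧ q, q ∧ q), k)) ∨ k ∧ p ∧ r(r(k ∨ m ∨ m ∨ q, r(p, q)), k ∧ m ∧ p ∧ p ∧ p ∧ q ∧ r(q, p) ∨ k ∧ m ∧ p ∧ p ∧ p ∧ q ∧ r(q, p) ∨ k ∧ m ∧ p ∧ p ∧ q ∧ q ∧ r(q, p)) ∨ k ∧ p ∧ r(r(p ∨ p, k ∧ m ∧ p ∧ q), k ∧ r(m, m) ∧ r(p, k) ∨ p ∧ r(m, m) ∧ r(p, k))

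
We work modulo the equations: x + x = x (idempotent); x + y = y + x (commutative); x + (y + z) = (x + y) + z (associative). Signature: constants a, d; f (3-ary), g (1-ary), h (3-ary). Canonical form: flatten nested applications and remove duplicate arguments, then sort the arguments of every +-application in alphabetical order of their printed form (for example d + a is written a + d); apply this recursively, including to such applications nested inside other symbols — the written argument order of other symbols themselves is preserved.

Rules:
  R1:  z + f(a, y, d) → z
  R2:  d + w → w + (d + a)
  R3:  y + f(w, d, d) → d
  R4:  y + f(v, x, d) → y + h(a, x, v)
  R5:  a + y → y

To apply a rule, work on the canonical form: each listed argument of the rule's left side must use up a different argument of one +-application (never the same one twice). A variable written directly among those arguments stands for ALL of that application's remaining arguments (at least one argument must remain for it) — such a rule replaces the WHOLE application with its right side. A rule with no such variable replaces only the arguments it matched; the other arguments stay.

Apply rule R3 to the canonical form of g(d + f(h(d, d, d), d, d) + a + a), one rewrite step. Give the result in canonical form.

Answer: g(d)

Derivation:
Canonical form:  g(a + d + f(h(d, d, d), d, d))
R3 matches:  uses f(h(d, d, d), d, d);  w := h(d, d, d), y := a + d
The variable takes the whole remainder — replace the entire application.
Giving:  g(d)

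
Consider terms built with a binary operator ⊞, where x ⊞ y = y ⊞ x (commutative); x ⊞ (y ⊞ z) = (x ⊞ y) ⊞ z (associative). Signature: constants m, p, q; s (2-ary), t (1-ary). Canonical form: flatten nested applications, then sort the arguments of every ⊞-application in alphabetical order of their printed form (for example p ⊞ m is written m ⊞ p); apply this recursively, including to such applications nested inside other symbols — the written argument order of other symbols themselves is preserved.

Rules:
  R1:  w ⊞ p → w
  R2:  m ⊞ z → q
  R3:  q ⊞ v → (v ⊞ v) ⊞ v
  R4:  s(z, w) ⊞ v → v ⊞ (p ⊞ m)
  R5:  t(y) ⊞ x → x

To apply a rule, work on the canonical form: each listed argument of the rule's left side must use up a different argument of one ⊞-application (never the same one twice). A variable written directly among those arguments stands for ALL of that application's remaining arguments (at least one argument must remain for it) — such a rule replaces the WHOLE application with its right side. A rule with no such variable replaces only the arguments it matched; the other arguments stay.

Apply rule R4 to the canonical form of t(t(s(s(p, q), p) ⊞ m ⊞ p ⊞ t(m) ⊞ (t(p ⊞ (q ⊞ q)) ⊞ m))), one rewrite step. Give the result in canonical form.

Canonical form:  t(t(m ⊞ m ⊞ p ⊞ s(s(p, q), p) ⊞ t(m) ⊞ t(p ⊞ q ⊞ q)))
R4 matches:  uses s(s(p, q), p);  v := m ⊞ m ⊞ p ⊞ t(m) ⊞ t(p ⊞ q ⊞ q), w := p, z := s(p, q)
The extension variable absorbs all remaining arguments, so the whole application is rewritten.
Result:  t(t(m ⊞ m ⊞ m ⊞ p ⊞ p ⊞ t(m) ⊞ t(p ⊞ q ⊞ q)))

Answer: t(t(m ⊞ m ⊞ m ⊞ p ⊞ p ⊞ t(m) ⊞ t(p ⊞ q ⊞ q)))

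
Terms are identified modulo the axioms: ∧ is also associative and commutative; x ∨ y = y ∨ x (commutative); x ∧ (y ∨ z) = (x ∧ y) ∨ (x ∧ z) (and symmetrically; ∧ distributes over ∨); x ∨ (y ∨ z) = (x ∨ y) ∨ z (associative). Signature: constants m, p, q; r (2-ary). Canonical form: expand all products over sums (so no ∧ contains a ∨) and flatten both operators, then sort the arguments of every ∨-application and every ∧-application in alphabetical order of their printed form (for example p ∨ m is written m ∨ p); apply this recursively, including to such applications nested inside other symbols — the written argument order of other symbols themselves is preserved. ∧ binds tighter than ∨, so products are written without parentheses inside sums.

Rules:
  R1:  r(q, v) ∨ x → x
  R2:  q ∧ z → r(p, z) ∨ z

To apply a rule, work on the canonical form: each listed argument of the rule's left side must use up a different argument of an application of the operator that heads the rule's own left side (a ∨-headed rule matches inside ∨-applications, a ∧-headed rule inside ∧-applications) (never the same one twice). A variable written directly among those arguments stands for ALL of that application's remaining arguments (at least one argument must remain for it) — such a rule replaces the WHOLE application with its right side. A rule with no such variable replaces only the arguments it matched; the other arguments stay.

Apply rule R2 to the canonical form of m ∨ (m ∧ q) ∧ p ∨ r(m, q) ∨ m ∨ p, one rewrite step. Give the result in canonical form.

Canonical form:  m ∨ m ∨ m ∧ p ∧ q ∨ p ∨ r(m, q)
Match R2:  consume q;  z := m ∧ p
The variable takes the whole remainder — replace the entire application.
Result:  m ∨ m ∨ m ∧ p ∨ p ∨ r(m, q) ∨ r(p, m ∧ p)

Answer: m ∨ m ∨ m ∧ p ∨ p ∨ r(m, q) ∨ r(p, m ∧ p)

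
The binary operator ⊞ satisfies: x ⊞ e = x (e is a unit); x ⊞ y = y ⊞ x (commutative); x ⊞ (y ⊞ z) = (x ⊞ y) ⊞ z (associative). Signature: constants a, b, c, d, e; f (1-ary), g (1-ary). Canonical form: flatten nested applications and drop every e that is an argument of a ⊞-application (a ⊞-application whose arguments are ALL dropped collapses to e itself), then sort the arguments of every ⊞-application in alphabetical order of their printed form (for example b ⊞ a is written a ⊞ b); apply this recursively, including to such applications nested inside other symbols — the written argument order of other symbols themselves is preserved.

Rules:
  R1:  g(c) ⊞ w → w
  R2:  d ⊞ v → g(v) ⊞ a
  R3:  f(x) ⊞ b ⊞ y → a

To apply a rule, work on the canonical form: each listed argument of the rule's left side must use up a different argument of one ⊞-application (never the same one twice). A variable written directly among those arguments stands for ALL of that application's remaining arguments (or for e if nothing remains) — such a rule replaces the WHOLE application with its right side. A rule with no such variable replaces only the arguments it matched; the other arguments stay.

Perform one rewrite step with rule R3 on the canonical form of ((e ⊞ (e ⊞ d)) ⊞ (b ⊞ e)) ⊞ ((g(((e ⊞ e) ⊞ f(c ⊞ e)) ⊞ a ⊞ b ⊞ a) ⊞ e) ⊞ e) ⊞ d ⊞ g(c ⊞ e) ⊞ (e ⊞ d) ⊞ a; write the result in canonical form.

Answer: a ⊞ b ⊞ d ⊞ d ⊞ d ⊞ g(a) ⊞ g(c)

Derivation:
Canonical form:  a ⊞ b ⊞ d ⊞ d ⊞ d ⊞ g(a ⊞ a ⊞ b ⊞ f(c)) ⊞ g(c)
Apply R3:  consuming b, f(c);  x := c, y := a ⊞ a
The extension variable absorbs all remaining arguments, so the whole application is rewritten.
Giving:  a ⊞ b ⊞ d ⊞ d ⊞ d ⊞ g(a) ⊞ g(c)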